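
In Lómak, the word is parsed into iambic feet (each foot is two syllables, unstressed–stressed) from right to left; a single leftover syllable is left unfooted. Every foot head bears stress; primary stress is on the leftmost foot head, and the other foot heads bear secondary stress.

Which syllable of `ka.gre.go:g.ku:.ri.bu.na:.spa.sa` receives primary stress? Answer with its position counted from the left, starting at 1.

3

Parse right to left into iambic (σˈσ) feet: ka (gre.ˈgo:g) (ku:.ˈri) (bu.ˈna:) (spa.ˈsa). Syllable 1 is left unfooted.
Foot heads (stressed positions): 3, 5, 7, 9.
End Rule Leftmost: primary stress on the leftmost head = syllable 3.
Primary stress: syllable 3 → ka.gre.ˈgo:g.ku:.ri.bu.na:.spa.sa.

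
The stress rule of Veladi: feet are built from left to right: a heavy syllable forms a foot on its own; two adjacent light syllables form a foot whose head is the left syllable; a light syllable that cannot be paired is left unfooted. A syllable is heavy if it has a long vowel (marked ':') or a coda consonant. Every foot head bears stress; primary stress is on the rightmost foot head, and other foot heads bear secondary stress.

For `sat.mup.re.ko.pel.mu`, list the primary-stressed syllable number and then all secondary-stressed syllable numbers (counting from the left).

primary 5, secondary 1, 2, 3

Weights: 1 sat H, 2 mup H, 3 re L, 4 ko L, 5 pel H, 6 mu L.
Parse left to right (heavy = foot alone; LL = one foot; stranded L unfooted): (ˈsat) (ˈmup) (ˈre.ko) (ˈpel) mu.
Foot heads: 1, 2, 3, 5.
Primary stress on the rightmost head = syllable 5.
Secondary stress on 1, 2, 3: ˌsat.ˌmup.ˌre.ko.ˈpel.mu.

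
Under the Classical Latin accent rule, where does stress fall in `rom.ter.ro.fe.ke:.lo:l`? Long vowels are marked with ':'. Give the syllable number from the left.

5

Classical Latin: stress the penult if heavy (long vowel or closed), else the antepenult.
Weights: 4 fe L, 5 ke: H, 6 lo:l H.
The penult (syllable 5, ke:) is heavy, so it takes stress.
Stress on syllable 5: rom.ter.ro.fe.ˈke:.lo:l.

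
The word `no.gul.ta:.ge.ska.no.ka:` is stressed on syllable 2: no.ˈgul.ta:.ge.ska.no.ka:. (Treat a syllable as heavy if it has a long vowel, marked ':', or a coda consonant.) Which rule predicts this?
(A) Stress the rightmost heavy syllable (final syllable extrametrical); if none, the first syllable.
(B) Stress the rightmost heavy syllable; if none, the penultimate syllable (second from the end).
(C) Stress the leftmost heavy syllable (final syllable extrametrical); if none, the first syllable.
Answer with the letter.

C

Rule A → syllable 3 (observed: 2).
Rule B → syllable 7 (observed: 2).
Rule C → syllable 2 ✓.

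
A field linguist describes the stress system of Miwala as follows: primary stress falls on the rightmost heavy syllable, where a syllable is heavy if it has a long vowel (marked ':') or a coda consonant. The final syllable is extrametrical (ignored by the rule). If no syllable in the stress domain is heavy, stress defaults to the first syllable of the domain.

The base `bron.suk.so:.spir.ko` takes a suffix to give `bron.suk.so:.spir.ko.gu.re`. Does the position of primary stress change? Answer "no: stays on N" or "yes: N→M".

Base `bron.suk.so:.spir.ko` (5 syllables):
  The final syllable (5, ko) is extrametrical; the stress domain is syllables 1–4.
  Weights: 1 bron H, 2 suk H, 3 so: H, 4 spir H.
  Heavy syllables in the domain: 1, 2, 3, 4. The rightmost is syllable 4 (spir).
  → primary stress on syllable 4.
Suffixed `bron.suk.so:.spir.ko.gu.re` (7 syllables):
  The final syllable (7, re) is extrametrical; the stress domain is syllables 1–6.
  Weights: 1 bron H, 2 suk H, 3 so: H, 4 spir H, 5 ko L, 6 gu L.
  Heavy syllables in the domain: 1, 2, 3, 4. The rightmost is syllable 4 (spir).
  → primary stress on syllable 4.

no: stays on 4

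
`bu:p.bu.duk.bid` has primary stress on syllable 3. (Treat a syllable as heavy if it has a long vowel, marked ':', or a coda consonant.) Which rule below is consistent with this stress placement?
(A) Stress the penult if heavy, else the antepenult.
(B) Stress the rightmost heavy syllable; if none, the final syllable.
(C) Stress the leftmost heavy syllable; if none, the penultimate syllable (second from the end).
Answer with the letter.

Rule A → syllable 3 ✓.
Rule B → syllable 4 (observed: 3).
Rule C → syllable 1 (observed: 3).

A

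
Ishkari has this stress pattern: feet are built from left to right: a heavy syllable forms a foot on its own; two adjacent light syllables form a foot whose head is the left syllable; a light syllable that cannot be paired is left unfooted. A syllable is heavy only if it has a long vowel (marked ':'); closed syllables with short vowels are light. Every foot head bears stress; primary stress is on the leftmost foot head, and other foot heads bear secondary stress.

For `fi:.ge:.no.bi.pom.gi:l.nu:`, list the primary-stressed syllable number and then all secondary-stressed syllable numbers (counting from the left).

primary 1, secondary 2, 3, 6, 7

Weights: 1 fi: H, 2 ge: H, 3 no L, 4 bi L, 5 pom L, 6 gi:l H, 7 nu: H.
Parse left to right (heavy = foot alone; LL = one foot; stranded L unfooted): (ˈfi:) (ˈge:) (ˈno.bi) pom (ˈgi:l) (ˈnu:).
Foot heads: 1, 2, 3, 6, 7.
Primary stress on the leftmost head = syllable 1.
Secondary stress on 2, 3, 6, 7: ˈfi:.ˌge:.ˌno.bi.pom.ˌgi:l.ˌnu:.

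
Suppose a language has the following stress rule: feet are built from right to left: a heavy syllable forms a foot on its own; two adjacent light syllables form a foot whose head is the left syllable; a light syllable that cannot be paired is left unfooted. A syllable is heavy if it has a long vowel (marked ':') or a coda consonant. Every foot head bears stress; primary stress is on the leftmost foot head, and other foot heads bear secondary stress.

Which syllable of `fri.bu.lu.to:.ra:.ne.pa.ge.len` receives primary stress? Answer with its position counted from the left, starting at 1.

Weights: 1 fri L, 2 bu L, 3 lu L, 4 to: H, 5 ra: H, 6 ne L, 7 pa L, 8 ge L, 9 len H.
Parse right to left (heavy = foot alone; LL = one foot; stranded L unfooted): fri (ˈbu.lu) (ˈto:) (ˈra:) ne (ˈpa.ge) (ˈlen).
Foot heads: 2, 4, 5, 7, 9.
Primary stress on the leftmost head = syllable 2.
Primary stress: syllable 2 → fri.ˈbu.lu.to:.ra:.ne.pa.ge.len.

2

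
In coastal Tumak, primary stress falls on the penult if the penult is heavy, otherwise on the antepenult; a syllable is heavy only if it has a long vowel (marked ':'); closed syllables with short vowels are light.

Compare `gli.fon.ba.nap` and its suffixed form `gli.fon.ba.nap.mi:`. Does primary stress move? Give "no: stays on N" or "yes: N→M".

Base `gli.fon.ba.nap` (4 syllables):
  Weights: 2 fon L, 3 ba L, 4 nap L.
  The penult (syllable 3, ba) is light, so stress falls on the antepenult (syllable 2, fon).
  → primary stress on syllable 2.
Suffixed `gli.fon.ba.nap.mi:` (5 syllables):
  Weights: 3 ba L, 4 nap L, 5 mi: H.
  The penult (syllable 4, nap) is light, so stress falls on the antepenult (syllable 3, ba).
  → primary stress on syllable 3.

yes: 2→3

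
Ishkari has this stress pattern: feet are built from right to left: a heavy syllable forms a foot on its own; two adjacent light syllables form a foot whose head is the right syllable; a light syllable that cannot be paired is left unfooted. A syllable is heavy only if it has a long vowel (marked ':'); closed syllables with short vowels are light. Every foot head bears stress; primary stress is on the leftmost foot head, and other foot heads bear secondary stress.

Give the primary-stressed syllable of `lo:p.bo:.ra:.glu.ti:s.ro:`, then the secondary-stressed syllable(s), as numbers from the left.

Weights: 1 lo:p H, 2 bo: H, 3 ra: H, 4 glu L, 5 ti:s H, 6 ro: H.
Parse right to left (heavy = foot alone; LL = one foot; stranded L unfooted): (ˈlo:p) (ˈbo:) (ˈra:) glu (ˈti:s) (ˈro:).
Foot heads: 1, 2, 3, 5, 6.
Primary stress on the leftmost head = syllable 1.
Secondary stress on 2, 3, 5, 6: ˈlo:p.ˌbo:.ˌra:.glu.ˌti:s.ˌro:.

primary 1, secondary 2, 3, 5, 6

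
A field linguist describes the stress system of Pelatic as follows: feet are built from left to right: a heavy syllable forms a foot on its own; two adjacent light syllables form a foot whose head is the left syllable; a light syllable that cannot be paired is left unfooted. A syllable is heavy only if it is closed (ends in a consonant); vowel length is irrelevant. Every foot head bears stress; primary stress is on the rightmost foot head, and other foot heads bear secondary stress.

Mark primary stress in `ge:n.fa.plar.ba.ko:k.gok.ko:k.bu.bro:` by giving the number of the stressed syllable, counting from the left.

8

Weights: 1 ge:n H, 2 fa L, 3 plar H, 4 ba L, 5 ko:k H, 6 gok H, 7 ko:k H, 8 bu L, 9 bro: L.
Parse left to right (heavy = foot alone; LL = one foot; stranded L unfooted): (ˈge:n) fa (ˈplar) ba (ˈko:k) (ˈgok) (ˈko:k) (ˈbu.bro:).
Foot heads: 1, 3, 5, 6, 7, 8.
Primary stress on the rightmost head = syllable 8.
Primary stress: syllable 8 → ge:n.fa.plar.ba.ko:k.gok.ko:k.ˈbu.bro:.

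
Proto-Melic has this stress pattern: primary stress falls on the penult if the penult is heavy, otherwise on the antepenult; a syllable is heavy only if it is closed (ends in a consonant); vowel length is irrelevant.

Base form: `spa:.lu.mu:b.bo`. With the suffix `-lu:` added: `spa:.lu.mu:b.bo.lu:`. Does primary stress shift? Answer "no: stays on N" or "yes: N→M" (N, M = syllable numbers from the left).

no: stays on 3

Base `spa:.lu.mu:b.bo` (4 syllables):
  Weights: 2 lu L, 3 mu:b H, 4 bo L.
  The penult (syllable 3, mu:b) is heavy, so it takes stress.
  → primary stress on syllable 3.
Suffixed `spa:.lu.mu:b.bo.lu:` (5 syllables):
  Weights: 3 mu:b H, 4 bo L, 5 lu: L.
  The penult (syllable 4, bo) is light, so stress falls on the antepenult (syllable 3, mu:b).
  → primary stress on syllable 3.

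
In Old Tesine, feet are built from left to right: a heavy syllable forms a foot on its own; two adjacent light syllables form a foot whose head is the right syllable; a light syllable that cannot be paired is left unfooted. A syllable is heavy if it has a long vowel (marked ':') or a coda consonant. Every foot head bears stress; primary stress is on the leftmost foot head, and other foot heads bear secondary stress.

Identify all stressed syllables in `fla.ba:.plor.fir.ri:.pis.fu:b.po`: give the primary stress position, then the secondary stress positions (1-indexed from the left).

primary 2, secondary 3, 4, 5, 6, 7

Weights: 1 fla L, 2 ba: H, 3 plor H, 4 fir H, 5 ri: H, 6 pis H, 7 fu:b H, 8 po L.
Parse left to right (heavy = foot alone; LL = one foot; stranded L unfooted): fla (ˈba:) (ˈplor) (ˈfir) (ˈri:) (ˈpis) (ˈfu:b) po.
Foot heads: 2, 3, 4, 5, 6, 7.
Primary stress on the leftmost head = syllable 2.
Secondary stress on 3, 4, 5, 6, 7: fla.ˈba:.ˌplor.ˌfir.ˌri:.ˌpis.ˌfu:b.po.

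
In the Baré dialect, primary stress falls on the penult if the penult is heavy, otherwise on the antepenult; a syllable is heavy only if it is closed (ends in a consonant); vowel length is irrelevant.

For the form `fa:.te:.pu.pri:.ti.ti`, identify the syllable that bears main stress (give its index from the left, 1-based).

Weights: 4 pri: L, 5 ti L, 6 ti L.
The penult (syllable 5, ti) is light, so stress falls on the antepenult (syllable 4, pri:).
Primary stress: syllable 4 → fa:.te:.pu.ˈpri:.ti.ti.

4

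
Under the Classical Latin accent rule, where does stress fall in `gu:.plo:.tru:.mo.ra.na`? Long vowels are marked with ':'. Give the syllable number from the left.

Classical Latin: stress the penult if heavy (long vowel or closed), else the antepenult.
Weights: 4 mo L, 5 ra L, 6 na L.
The penult (syllable 5, ra) is light, so stress falls on the antepenult (syllable 4, mo).
Stress on syllable 4: gu:.plo:.tru:.ˈmo.ra.na.

4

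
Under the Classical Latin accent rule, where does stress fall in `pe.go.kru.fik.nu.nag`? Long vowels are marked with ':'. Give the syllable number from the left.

4

Classical Latin: stress the penult if heavy (long vowel or closed), else the antepenult.
Weights: 4 fik H, 5 nu L, 6 nag H.
The penult (syllable 5, nu) is light, so stress falls on the antepenult (syllable 4, fik).
Stress on syllable 4: pe.go.kru.ˈfik.nu.nag.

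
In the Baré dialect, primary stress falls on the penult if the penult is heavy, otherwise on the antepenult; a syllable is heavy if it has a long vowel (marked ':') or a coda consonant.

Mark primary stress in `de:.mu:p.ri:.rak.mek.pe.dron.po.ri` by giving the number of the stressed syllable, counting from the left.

Weights: 7 dron H, 8 po L, 9 ri L.
The penult (syllable 8, po) is light, so stress falls on the antepenult (syllable 7, dron).
Primary stress: syllable 7 → de:.mu:p.ri:.rak.mek.pe.ˈdron.po.ri.

7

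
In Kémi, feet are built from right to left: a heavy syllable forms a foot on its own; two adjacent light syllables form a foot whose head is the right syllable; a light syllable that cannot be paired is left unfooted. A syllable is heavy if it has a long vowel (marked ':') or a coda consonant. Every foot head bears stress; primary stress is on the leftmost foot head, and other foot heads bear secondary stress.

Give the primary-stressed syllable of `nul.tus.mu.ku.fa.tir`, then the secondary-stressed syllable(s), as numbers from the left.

primary 1, secondary 2, 5, 6

Weights: 1 nul H, 2 tus H, 3 mu L, 4 ku L, 5 fa L, 6 tir H.
Parse right to left (heavy = foot alone; LL = one foot; stranded L unfooted): (ˈnul) (ˈtus) mu (ku.ˈfa) (ˈtir).
Foot heads: 1, 2, 5, 6.
Primary stress on the leftmost head = syllable 1.
Secondary stress on 2, 5, 6: ˈnul.ˌtus.mu.ku.ˌfa.ˌtir.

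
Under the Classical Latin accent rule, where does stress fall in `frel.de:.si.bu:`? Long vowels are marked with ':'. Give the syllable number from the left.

Classical Latin: stress the penult if heavy (long vowel or closed), else the antepenult.
Weights: 2 de: H, 3 si L, 4 bu: H.
The penult (syllable 3, si) is light, so stress falls on the antepenult (syllable 2, de:).
Stress on syllable 2: frel.ˈde:.si.bu:.

2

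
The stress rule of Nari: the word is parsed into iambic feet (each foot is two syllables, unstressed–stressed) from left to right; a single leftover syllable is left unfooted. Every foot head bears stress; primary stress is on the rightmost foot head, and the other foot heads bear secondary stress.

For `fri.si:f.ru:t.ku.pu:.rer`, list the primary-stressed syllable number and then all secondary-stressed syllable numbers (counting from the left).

Parse left to right into iambic (σˈσ) feet: (fri.ˈsi:f) (ru:t.ˈku) (pu:.ˈrer).
Foot heads (stressed positions): 2, 4, 6.
End Rule Rightmost: primary stress on the rightmost head = syllable 6.
Secondary stress on 2, 4: fri.ˌsi:f.ru:t.ˌku.pu:.ˈrer.

primary 6, secondary 2, 4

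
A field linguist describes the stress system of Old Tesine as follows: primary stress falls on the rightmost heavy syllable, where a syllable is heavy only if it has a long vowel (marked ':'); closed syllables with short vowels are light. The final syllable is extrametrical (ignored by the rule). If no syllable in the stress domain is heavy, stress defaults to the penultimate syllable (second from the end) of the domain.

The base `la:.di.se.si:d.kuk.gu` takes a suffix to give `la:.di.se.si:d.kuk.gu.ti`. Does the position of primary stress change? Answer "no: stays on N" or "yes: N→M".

no: stays on 4

Base `la:.di.se.si:d.kuk.gu` (6 syllables):
  The final syllable (6, gu) is extrametrical; the stress domain is syllables 1–5.
  Weights: 1 la: H, 2 di L, 3 se L, 4 si:d H, 5 kuk L.
  Heavy syllables in the domain: 1, 4. The rightmost is syllable 4 (si:d).
  → primary stress on syllable 4.
Suffixed `la:.di.se.si:d.kuk.gu.ti` (7 syllables):
  The final syllable (7, ti) is extrametrical; the stress domain is syllables 1–6.
  Weights: 1 la: H, 2 di L, 3 se L, 4 si:d H, 5 kuk L, 6 gu L.
  Heavy syllables in the domain: 1, 4. The rightmost is syllable 4 (si:d).
  → primary stress on syllable 4.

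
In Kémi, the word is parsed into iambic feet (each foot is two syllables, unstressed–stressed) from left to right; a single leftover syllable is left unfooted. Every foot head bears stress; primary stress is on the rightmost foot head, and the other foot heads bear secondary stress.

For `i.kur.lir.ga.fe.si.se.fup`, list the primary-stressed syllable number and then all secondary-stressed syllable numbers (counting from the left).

Parse left to right into iambic (σˈσ) feet: (i.ˈkur) (lir.ˈga) (fe.ˈsi) (se.ˈfup).
Foot heads (stressed positions): 2, 4, 6, 8.
End Rule Rightmost: primary stress on the rightmost head = syllable 8.
Secondary stress on 2, 4, 6: i.ˌkur.lir.ˌga.fe.ˌsi.se.ˈfup.

primary 8, secondary 2, 4, 6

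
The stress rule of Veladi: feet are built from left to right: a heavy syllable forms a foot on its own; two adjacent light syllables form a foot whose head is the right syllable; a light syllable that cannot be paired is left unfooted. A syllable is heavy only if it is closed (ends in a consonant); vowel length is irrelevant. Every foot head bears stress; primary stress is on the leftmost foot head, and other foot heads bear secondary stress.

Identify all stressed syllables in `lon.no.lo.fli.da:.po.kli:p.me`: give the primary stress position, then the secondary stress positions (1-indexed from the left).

Weights: 1 lon H, 2 no L, 3 lo L, 4 fli L, 5 da: L, 6 po L, 7 kli:p H, 8 me L.
Parse left to right (heavy = foot alone; LL = one foot; stranded L unfooted): (ˈlon) (no.ˈlo) (fli.ˈda:) po (ˈkli:p) me.
Foot heads: 1, 3, 5, 7.
Primary stress on the leftmost head = syllable 1.
Secondary stress on 3, 5, 7: ˈlon.no.ˌlo.fli.ˌda:.po.ˌkli:p.me.

primary 1, secondary 3, 5, 7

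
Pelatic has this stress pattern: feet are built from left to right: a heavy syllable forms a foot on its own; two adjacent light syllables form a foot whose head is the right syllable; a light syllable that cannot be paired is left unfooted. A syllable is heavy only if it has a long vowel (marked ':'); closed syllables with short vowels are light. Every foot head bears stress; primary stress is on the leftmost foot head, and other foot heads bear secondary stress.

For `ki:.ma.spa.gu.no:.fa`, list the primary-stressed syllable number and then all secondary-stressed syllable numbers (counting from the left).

primary 1, secondary 3, 5

Weights: 1 ki: H, 2 ma L, 3 spa L, 4 gu L, 5 no: H, 6 fa L.
Parse left to right (heavy = foot alone; LL = one foot; stranded L unfooted): (ˈki:) (ma.ˈspa) gu (ˈno:) fa.
Foot heads: 1, 3, 5.
Primary stress on the leftmost head = syllable 1.
Secondary stress on 3, 5: ˈki:.ma.ˌspa.gu.ˌno:.fa.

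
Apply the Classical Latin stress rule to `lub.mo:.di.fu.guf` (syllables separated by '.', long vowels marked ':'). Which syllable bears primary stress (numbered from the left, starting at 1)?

3

Classical Latin: stress the penult if heavy (long vowel or closed), else the antepenult.
Weights: 3 di L, 4 fu L, 5 guf H.
The penult (syllable 4, fu) is light, so stress falls on the antepenult (syllable 3, di).
Stress on syllable 3: lub.mo:.ˈdi.fu.guf.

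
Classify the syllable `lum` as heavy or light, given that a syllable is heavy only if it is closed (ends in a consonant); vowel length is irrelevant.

`lum`: short vowel, closed (coda /m/). Closed (coda /m/) → heavy.

heavy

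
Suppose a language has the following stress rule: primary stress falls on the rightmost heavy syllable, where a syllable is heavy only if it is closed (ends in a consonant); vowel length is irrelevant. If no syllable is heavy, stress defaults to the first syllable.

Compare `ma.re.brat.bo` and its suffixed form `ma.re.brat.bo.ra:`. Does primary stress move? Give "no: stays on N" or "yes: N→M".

no: stays on 3

Base `ma.re.brat.bo` (4 syllables):
  Weights: 1 ma L, 2 re L, 3 brat H, 4 bo L.
  Heavy syllables in the domain: 3. The rightmost is syllable 3 (brat).
  → primary stress on syllable 3.
Suffixed `ma.re.brat.bo.ra:` (5 syllables):
  Weights: 1 ma L, 2 re L, 3 brat H, 4 bo L, 5 ra: L.
  Heavy syllables in the domain: 3. The rightmost is syllable 3 (brat).
  → primary stress on syllable 3.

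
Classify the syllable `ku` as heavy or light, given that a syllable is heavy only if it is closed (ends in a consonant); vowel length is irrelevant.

light

`ku`: short vowel, open (no coda). Open (no coda) → light.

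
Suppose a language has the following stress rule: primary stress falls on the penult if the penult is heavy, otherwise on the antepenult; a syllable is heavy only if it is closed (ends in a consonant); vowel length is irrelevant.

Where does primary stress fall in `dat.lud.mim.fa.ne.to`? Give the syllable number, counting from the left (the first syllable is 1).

4

Weights: 4 fa L, 5 ne L, 6 to L.
The penult (syllable 5, ne) is light, so stress falls on the antepenult (syllable 4, fa).
Primary stress: syllable 4 → dat.lud.mim.ˈfa.ne.to.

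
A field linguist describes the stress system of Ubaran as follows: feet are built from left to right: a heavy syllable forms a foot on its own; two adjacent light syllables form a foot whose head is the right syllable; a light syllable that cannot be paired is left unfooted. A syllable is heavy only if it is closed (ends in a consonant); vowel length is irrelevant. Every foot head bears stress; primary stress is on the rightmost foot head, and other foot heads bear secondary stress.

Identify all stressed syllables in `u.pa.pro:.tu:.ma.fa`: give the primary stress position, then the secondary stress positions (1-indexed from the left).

primary 6, secondary 2, 4

Weights: 1 u L, 2 pa L, 3 pro: L, 4 tu: L, 5 ma L, 6 fa L.
Parse left to right (heavy = foot alone; LL = one foot; stranded L unfooted): (u.ˈpa) (pro:.ˈtu:) (ma.ˈfa).
Foot heads: 2, 4, 6.
Primary stress on the rightmost head = syllable 6.
Secondary stress on 2, 4: u.ˌpa.pro:.ˌtu:.ma.ˈfa.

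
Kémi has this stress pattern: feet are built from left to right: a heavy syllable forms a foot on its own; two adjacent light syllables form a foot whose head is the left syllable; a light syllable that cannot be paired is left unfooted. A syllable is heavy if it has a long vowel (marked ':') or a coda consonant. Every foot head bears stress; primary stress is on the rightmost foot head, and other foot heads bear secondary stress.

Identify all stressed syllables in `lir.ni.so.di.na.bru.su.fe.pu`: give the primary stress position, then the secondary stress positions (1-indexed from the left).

primary 8, secondary 1, 2, 4, 6

Weights: 1 lir H, 2 ni L, 3 so L, 4 di L, 5 na L, 6 bru L, 7 su L, 8 fe L, 9 pu L.
Parse left to right (heavy = foot alone; LL = one foot; stranded L unfooted): (ˈlir) (ˈni.so) (ˈdi.na) (ˈbru.su) (ˈfe.pu).
Foot heads: 1, 2, 4, 6, 8.
Primary stress on the rightmost head = syllable 8.
Secondary stress on 1, 2, 4, 6: ˌlir.ˌni.so.ˌdi.na.ˌbru.su.ˈfe.pu.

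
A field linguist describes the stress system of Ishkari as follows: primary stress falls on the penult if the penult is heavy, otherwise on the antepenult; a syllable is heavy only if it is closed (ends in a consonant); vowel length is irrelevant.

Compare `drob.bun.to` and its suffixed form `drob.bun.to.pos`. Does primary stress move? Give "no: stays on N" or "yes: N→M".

Base `drob.bun.to` (3 syllables):
  Weights: 1 drob H, 2 bun H, 3 to L.
  The penult (syllable 2, bun) is heavy, so it takes stress.
  → primary stress on syllable 2.
Suffixed `drob.bun.to.pos` (4 syllables):
  Weights: 2 bun H, 3 to L, 4 pos H.
  The penult (syllable 3, to) is light, so stress falls on the antepenult (syllable 2, bun).
  → primary stress on syllable 2.

no: stays on 2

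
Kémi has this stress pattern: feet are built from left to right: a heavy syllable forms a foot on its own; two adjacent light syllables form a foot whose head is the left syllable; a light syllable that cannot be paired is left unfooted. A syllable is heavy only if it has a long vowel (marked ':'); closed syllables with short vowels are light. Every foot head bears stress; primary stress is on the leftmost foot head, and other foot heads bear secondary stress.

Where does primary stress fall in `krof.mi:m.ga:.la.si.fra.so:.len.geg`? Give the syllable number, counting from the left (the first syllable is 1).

Weights: 1 krof L, 2 mi:m H, 3 ga: H, 4 la L, 5 si L, 6 fra L, 7 so: H, 8 len L, 9 geg L.
Parse left to right (heavy = foot alone; LL = one foot; stranded L unfooted): krof (ˈmi:m) (ˈga:) (ˈla.si) fra (ˈso:) (ˈlen.geg).
Foot heads: 2, 3, 4, 7, 8.
Primary stress on the leftmost head = syllable 2.
Primary stress: syllable 2 → krof.ˈmi:m.ga:.la.si.fra.so:.len.geg.

2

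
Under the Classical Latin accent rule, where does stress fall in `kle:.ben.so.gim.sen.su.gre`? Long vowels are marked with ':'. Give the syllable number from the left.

Classical Latin: stress the penult if heavy (long vowel or closed), else the antepenult.
Weights: 5 sen H, 6 su L, 7 gre L.
The penult (syllable 6, su) is light, so stress falls on the antepenult (syllable 5, sen).
Stress on syllable 5: kle:.ben.so.gim.ˈsen.su.gre.

5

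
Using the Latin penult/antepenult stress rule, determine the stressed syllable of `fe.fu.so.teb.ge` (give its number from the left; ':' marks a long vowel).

4

Classical Latin: stress the penult if heavy (long vowel or closed), else the antepenult.
Weights: 3 so L, 4 teb H, 5 ge L.
The penult (syllable 4, teb) is heavy, so it takes stress.
Stress on syllable 4: fe.fu.so.ˈteb.ge.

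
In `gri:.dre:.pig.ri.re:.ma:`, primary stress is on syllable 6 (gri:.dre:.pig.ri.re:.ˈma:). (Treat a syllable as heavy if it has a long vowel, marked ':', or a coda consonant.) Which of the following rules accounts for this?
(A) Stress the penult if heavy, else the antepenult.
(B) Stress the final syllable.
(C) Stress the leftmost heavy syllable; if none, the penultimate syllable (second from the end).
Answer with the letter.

Rule A → syllable 5 (observed: 6).
Rule B → syllable 6 ✓.
Rule C → syllable 1 (observed: 6).

B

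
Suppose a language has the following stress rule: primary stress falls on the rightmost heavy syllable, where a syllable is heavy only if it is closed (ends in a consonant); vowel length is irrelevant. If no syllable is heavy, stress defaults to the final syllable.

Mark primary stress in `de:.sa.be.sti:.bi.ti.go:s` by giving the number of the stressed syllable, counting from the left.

7

Weights: 1 de: L, 2 sa L, 3 be L, 4 sti: L, 5 bi L, 6 ti L, 7 go:s H.
Heavy syllables in the domain: 7. The rightmost is syllable 7 (go:s).
Primary stress: syllable 7 → de:.sa.be.sti:.bi.ti.ˈgo:s.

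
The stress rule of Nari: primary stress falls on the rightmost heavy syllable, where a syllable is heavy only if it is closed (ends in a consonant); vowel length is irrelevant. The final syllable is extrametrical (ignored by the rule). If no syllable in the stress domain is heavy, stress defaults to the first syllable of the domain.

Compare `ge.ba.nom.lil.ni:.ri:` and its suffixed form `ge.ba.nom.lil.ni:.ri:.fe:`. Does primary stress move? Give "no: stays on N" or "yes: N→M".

no: stays on 4

Base `ge.ba.nom.lil.ni:.ri:` (6 syllables):
  The final syllable (6, ri:) is extrametrical; the stress domain is syllables 1–5.
  Weights: 1 ge L, 2 ba L, 3 nom H, 4 lil H, 5 ni: L.
  Heavy syllables in the domain: 3, 4. The rightmost is syllable 4 (lil).
  → primary stress on syllable 4.
Suffixed `ge.ba.nom.lil.ni:.ri:.fe:` (7 syllables):
  The final syllable (7, fe:) is extrametrical; the stress domain is syllables 1–6.
  Weights: 1 ge L, 2 ba L, 3 nom H, 4 lil H, 5 ni: L, 6 ri: L.
  Heavy syllables in the domain: 3, 4. The rightmost is syllable 4 (lil).
  → primary stress on syllable 4.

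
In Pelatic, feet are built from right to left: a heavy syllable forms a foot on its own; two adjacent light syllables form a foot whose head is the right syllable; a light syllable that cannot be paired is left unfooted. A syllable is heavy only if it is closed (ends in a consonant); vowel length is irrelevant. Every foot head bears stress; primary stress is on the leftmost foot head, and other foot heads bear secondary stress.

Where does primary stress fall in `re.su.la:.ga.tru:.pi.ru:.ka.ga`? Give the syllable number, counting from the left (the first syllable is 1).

Weights: 1 re L, 2 su L, 3 la: L, 4 ga L, 5 tru: L, 6 pi L, 7 ru: L, 8 ka L, 9 ga L.
Parse right to left (heavy = foot alone; LL = one foot; stranded L unfooted): re (su.ˈla:) (ga.ˈtru:) (pi.ˈru:) (ka.ˈga).
Foot heads: 3, 5, 7, 9.
Primary stress on the leftmost head = syllable 3.
Primary stress: syllable 3 → re.su.ˈla:.ga.tru:.pi.ru:.ka.ga.

3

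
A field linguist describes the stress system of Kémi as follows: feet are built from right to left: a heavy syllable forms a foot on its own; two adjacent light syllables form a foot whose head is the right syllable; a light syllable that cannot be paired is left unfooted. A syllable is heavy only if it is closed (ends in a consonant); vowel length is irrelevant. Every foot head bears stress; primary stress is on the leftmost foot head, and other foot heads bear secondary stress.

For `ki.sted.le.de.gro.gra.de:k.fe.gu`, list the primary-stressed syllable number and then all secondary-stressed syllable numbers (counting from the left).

Weights: 1 ki L, 2 sted H, 3 le L, 4 de L, 5 gro L, 6 gra L, 7 de:k H, 8 fe L, 9 gu L.
Parse right to left (heavy = foot alone; LL = one foot; stranded L unfooted): ki (ˈsted) (le.ˈde) (gro.ˈgra) (ˈde:k) (fe.ˈgu).
Foot heads: 2, 4, 6, 7, 9.
Primary stress on the leftmost head = syllable 2.
Secondary stress on 4, 6, 7, 9: ki.ˈsted.le.ˌde.gro.ˌgra.ˌde:k.fe.ˌgu.

primary 2, secondary 4, 6, 7, 9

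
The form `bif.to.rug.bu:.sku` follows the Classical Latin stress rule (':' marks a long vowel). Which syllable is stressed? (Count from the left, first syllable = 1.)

4

Classical Latin: stress the penult if heavy (long vowel or closed), else the antepenult.
Weights: 3 rug H, 4 bu: H, 5 sku L.
The penult (syllable 4, bu:) is heavy, so it takes stress.
Stress on syllable 4: bif.to.rug.ˈbu:.sku.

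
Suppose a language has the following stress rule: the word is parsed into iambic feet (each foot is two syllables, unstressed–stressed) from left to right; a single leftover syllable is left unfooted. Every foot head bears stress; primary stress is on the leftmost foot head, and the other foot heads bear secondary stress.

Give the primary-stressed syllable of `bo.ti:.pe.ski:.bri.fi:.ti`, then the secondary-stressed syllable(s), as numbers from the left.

primary 2, secondary 4, 6

Parse left to right into iambic (σˈσ) feet: (bo.ˈti:) (pe.ˈski:) (bri.ˈfi:) ti. Syllable 7 is left unfooted.
Foot heads (stressed positions): 2, 4, 6.
End Rule Leftmost: primary stress on the leftmost head = syllable 2.
Secondary stress on 4, 6: bo.ˈti:.pe.ˌski:.bri.ˌfi:.ti.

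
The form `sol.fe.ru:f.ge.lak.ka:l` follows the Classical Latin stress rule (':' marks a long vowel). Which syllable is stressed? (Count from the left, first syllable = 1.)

Classical Latin: stress the penult if heavy (long vowel or closed), else the antepenult.
Weights: 4 ge L, 5 lak H, 6 ka:l H.
The penult (syllable 5, lak) is heavy, so it takes stress.
Stress on syllable 5: sol.fe.ru:f.ge.ˈlak.ka:l.

5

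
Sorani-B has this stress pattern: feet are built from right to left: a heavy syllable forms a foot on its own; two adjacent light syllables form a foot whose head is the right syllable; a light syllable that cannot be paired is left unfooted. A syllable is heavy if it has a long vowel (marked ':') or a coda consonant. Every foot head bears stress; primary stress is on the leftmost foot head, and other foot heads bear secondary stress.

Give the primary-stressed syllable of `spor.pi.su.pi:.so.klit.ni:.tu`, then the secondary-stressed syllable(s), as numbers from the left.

Weights: 1 spor H, 2 pi L, 3 su L, 4 pi: H, 5 so L, 6 klit H, 7 ni: H, 8 tu L.
Parse right to left (heavy = foot alone; LL = one foot; stranded L unfooted): (ˈspor) (pi.ˈsu) (ˈpi:) so (ˈklit) (ˈni:) tu.
Foot heads: 1, 3, 4, 6, 7.
Primary stress on the leftmost head = syllable 1.
Secondary stress on 3, 4, 6, 7: ˈspor.pi.ˌsu.ˌpi:.so.ˌklit.ˌni:.tu.

primary 1, secondary 3, 4, 6, 7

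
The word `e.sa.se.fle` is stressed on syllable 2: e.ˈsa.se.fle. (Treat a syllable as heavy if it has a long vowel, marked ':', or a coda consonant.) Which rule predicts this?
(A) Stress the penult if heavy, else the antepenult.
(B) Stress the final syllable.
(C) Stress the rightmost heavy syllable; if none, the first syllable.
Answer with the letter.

Rule A → syllable 2 ✓.
Rule B → syllable 4 (observed: 2).
Rule C → syllable 1 (observed: 2).

A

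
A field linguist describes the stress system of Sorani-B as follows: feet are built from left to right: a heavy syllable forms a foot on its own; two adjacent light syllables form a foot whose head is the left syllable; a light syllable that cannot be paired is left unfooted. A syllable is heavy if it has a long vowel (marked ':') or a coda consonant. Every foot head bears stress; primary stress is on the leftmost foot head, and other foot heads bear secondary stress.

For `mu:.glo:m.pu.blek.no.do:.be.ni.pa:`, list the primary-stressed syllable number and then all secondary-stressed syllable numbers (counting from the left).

primary 1, secondary 2, 4, 6, 7, 9

Weights: 1 mu: H, 2 glo:m H, 3 pu L, 4 blek H, 5 no L, 6 do: H, 7 be L, 8 ni L, 9 pa: H.
Parse left to right (heavy = foot alone; LL = one foot; stranded L unfooted): (ˈmu:) (ˈglo:m) pu (ˈblek) no (ˈdo:) (ˈbe.ni) (ˈpa:).
Foot heads: 1, 2, 4, 6, 7, 9.
Primary stress on the leftmost head = syllable 1.
Secondary stress on 2, 4, 6, 7, 9: ˈmu:.ˌglo:m.pu.ˌblek.no.ˌdo:.ˌbe.ni.ˌpa:.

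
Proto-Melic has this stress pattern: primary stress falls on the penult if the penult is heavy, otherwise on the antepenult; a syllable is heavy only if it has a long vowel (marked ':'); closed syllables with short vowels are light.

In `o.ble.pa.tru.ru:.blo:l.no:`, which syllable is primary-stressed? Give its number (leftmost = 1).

Weights: 5 ru: H, 6 blo:l H, 7 no: H.
The penult (syllable 6, blo:l) is heavy, so it takes stress.
Primary stress: syllable 6 → o.ble.pa.tru.ru:.ˈblo:l.no:.

6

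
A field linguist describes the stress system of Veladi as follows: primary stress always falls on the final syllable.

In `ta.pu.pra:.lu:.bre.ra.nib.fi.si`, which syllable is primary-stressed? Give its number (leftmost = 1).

9

The word has 9 syllables; the final syllable is syllable 9 (si).
Primary stress: syllable 9 → ta.pu.pra:.lu:.bre.ra.nib.fi.ˈsi.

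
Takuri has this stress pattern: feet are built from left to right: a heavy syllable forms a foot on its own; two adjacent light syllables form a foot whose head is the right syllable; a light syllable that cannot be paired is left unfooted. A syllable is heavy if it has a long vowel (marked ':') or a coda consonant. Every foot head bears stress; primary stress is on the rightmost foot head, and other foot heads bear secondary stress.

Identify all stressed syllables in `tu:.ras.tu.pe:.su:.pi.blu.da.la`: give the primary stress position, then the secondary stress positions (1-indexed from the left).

primary 9, secondary 1, 2, 4, 5, 7

Weights: 1 tu: H, 2 ras H, 3 tu L, 4 pe: H, 5 su: H, 6 pi L, 7 blu L, 8 da L, 9 la L.
Parse left to right (heavy = foot alone; LL = one foot; stranded L unfooted): (ˈtu:) (ˈras) tu (ˈpe:) (ˈsu:) (pi.ˈblu) (da.ˈla).
Foot heads: 1, 2, 4, 5, 7, 9.
Primary stress on the rightmost head = syllable 9.
Secondary stress on 1, 2, 4, 5, 7: ˌtu:.ˌras.tu.ˌpe:.ˌsu:.pi.ˌblu.da.ˈla.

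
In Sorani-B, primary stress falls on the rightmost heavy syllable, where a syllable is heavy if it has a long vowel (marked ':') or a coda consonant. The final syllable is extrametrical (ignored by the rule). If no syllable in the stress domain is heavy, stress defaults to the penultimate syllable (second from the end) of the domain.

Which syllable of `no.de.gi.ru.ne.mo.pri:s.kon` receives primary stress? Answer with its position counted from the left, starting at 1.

7

The final syllable (8, kon) is extrametrical; the stress domain is syllables 1–7.
Weights: 1 no L, 2 de L, 3 gi L, 4 ru L, 5 ne L, 6 mo L, 7 pri:s H.
Heavy syllables in the domain: 7. The rightmost is syllable 7 (pri:s).
Primary stress: syllable 7 → no.de.gi.ru.ne.mo.ˈpri:s.kon.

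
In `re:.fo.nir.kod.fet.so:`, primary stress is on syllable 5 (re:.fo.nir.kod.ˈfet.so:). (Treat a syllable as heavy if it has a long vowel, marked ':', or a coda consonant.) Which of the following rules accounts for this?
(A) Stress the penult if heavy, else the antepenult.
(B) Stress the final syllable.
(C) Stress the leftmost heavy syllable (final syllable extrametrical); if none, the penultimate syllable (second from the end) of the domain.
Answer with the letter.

A

Rule A → syllable 5 ✓.
Rule B → syllable 6 (observed: 5).
Rule C → syllable 1 (observed: 5).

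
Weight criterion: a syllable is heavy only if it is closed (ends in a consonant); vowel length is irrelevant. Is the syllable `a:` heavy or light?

light

`a:`: long vowel, open (no coda). Open (no coda) → light.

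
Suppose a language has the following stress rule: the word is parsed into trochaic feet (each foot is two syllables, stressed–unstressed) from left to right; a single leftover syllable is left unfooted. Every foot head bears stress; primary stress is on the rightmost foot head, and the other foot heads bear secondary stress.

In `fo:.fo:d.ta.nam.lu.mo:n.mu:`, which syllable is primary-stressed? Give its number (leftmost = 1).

5

Parse left to right into trochaic (ˈσσ) feet: (ˈfo:.fo:d) (ˈta.nam) (ˈlu.mo:n) mu:. Syllable 7 is left unfooted.
Foot heads (stressed positions): 1, 3, 5.
End Rule Rightmost: primary stress on the rightmost head = syllable 5.
Primary stress: syllable 5 → fo:.fo:d.ta.nam.ˈlu.mo:n.mu:.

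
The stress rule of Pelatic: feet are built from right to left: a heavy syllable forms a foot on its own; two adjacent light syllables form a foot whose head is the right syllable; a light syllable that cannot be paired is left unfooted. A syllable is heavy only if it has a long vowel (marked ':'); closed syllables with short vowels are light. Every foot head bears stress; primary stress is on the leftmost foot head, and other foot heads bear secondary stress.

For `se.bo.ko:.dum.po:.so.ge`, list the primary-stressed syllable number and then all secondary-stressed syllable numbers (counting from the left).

primary 2, secondary 3, 5, 7

Weights: 1 se L, 2 bo L, 3 ko: H, 4 dum L, 5 po: H, 6 so L, 7 ge L.
Parse right to left (heavy = foot alone; LL = one foot; stranded L unfooted): (se.ˈbo) (ˈko:) dum (ˈpo:) (so.ˈge).
Foot heads: 2, 3, 5, 7.
Primary stress on the leftmost head = syllable 2.
Secondary stress on 3, 5, 7: se.ˈbo.ˌko:.dum.ˌpo:.so.ˌge.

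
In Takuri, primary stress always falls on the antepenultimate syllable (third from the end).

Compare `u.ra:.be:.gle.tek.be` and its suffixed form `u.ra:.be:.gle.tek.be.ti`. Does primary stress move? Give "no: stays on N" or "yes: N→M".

yes: 4→5

Base `u.ra:.be:.gle.tek.be` (6 syllables):
  The word has 6 syllables; the antepenultimate syllable (third from the end) is syllable 4 (gle).
  → primary stress on syllable 4.
Suffixed `u.ra:.be:.gle.tek.be.ti` (7 syllables):
  The word has 7 syllables; the antepenultimate syllable (third from the end) is syllable 5 (tek).
  → primary stress on syllable 5.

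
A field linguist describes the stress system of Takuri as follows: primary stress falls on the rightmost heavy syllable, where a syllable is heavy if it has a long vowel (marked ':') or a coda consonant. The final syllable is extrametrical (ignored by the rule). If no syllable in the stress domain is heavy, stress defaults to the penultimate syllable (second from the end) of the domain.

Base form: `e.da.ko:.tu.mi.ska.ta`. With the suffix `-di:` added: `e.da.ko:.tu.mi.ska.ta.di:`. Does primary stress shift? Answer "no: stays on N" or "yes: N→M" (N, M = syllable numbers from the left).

Base `e.da.ko:.tu.mi.ska.ta` (7 syllables):
  The final syllable (7, ta) is extrametrical; the stress domain is syllables 1–6.
  Weights: 1 e L, 2 da L, 3 ko: H, 4 tu L, 5 mi L, 6 ska L.
  Heavy syllables in the domain: 3. The rightmost is syllable 3 (ko:).
  → primary stress on syllable 3.
Suffixed `e.da.ko:.tu.mi.ska.ta.di:` (8 syllables):
  The final syllable (8, di:) is extrametrical; the stress domain is syllables 1–7.
  Weights: 1 e L, 2 da L, 3 ko: H, 4 tu L, 5 mi L, 6 ska L, 7 ta L.
  Heavy syllables in the domain: 3. The rightmost is syllable 3 (ko:).
  → primary stress on syllable 3.

no: stays on 3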